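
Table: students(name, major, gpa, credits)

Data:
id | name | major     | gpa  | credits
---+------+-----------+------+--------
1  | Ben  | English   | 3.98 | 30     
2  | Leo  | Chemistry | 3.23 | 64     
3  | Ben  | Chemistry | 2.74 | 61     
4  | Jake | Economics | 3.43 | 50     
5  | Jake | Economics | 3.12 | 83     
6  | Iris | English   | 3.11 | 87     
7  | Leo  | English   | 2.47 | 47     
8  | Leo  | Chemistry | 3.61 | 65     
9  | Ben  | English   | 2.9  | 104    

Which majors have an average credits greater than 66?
SELECT major, AVG(credits)
FROM students
GROUP BY major
HAVING AVG(credits) > 66

Result:
  Economics: avg=66.50
  English: avg=67.00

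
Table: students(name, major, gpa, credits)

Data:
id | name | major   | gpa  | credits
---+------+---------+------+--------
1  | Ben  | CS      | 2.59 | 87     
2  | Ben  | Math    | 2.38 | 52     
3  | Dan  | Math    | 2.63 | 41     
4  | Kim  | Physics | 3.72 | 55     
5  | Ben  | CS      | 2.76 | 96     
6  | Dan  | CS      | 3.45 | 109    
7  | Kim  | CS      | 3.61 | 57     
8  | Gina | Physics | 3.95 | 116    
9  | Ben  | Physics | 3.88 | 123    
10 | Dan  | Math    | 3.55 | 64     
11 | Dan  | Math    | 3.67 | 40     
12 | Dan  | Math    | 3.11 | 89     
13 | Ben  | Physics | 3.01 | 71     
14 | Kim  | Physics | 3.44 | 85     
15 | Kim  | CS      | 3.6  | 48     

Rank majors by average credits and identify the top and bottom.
SELECT major, AVG(credits)
FROM students
GROUP BY major
ORDER BY AVG(credits)

All groups:
  Math: 57.20
  CS: 79.40
  Physics: 90.00

Highest: Physics (90.00)
Lowest: Math (57.20)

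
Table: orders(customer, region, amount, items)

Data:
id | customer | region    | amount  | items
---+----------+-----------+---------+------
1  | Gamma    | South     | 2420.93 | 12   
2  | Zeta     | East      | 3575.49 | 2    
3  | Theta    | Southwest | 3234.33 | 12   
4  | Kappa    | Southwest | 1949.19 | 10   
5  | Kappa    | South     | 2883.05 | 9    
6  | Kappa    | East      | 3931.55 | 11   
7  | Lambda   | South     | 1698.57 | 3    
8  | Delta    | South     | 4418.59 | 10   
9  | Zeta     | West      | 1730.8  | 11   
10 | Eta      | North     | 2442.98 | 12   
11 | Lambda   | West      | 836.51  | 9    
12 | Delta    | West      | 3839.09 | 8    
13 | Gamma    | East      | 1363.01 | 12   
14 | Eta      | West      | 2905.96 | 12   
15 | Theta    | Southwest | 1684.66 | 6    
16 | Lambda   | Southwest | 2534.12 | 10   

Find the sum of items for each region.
SELECT region, SUM(items) as result
FROM orders
GROUP BY region

Result:
  East: 25
  North: 12
  South: 34
  Southwest: 38
  West: 40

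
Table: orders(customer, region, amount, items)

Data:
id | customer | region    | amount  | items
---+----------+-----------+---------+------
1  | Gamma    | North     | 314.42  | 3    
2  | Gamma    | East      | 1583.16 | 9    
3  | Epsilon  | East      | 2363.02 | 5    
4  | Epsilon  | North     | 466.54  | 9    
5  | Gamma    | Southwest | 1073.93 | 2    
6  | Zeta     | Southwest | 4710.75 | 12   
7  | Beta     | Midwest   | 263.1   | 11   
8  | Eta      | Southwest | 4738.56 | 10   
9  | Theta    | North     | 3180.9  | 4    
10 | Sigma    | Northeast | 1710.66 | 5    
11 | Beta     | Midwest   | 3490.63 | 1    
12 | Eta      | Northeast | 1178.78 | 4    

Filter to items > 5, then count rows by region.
SELECT region, COUNT(*)
FROM orders
WHERE items > 5
GROUP BY region

Note: WHERE filters rows before grouping.

Result:
  East: 1
  Midwest: 1
  North: 1
  Southwest: 2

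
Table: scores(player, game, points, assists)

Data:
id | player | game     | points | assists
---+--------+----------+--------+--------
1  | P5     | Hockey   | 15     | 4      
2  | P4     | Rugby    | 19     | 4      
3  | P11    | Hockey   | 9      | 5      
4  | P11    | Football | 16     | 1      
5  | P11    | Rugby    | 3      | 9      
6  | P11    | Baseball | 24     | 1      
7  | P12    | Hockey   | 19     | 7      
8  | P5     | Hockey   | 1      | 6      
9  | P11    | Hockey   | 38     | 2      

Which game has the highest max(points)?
SELECT game, MAX(points) as val
FROM scores
GROUP BY game
ORDER BY val DESC
LIMIT 1

Result: Hockey with max(points) = 38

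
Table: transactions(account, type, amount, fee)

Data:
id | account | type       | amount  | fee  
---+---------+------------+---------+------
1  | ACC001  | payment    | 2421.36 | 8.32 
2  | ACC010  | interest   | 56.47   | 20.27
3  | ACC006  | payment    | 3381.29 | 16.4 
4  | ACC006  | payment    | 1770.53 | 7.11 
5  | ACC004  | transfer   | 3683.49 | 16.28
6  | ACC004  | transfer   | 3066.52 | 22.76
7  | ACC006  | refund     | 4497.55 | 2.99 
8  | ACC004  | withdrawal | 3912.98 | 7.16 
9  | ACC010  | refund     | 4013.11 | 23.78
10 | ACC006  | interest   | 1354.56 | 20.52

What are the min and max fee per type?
SELECT type, MIN(fee), MAX(fee)
FROM transactions
GROUP BY type

Result:
  interest: min=20.27, max=20.52
  payment: min=7.11, max=16.40
  refund: min=2.99, max=23.78
  transfer: min=16.28, max=22.76
  withdrawal: min=7.16, max=7.16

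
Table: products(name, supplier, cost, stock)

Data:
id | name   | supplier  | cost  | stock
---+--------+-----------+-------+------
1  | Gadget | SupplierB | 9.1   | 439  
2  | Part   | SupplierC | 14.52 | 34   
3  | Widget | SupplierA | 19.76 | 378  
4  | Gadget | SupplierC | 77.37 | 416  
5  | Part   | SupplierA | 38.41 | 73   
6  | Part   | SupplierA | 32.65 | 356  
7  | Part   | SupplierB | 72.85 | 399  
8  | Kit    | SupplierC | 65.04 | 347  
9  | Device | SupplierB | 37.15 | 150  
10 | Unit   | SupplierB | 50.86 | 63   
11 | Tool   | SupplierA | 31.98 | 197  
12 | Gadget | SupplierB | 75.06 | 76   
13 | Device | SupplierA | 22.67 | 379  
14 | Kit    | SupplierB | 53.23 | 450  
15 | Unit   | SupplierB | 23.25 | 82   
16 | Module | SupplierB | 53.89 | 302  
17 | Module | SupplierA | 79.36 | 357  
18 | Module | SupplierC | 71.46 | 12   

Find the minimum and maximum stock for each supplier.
SELECT supplier, MIN(stock), MAX(stock)
FROM products
GROUP BY supplier

Result:
  SupplierA: min=73, max=379
  SupplierB: min=63, max=450
  SupplierC: min=12, max=416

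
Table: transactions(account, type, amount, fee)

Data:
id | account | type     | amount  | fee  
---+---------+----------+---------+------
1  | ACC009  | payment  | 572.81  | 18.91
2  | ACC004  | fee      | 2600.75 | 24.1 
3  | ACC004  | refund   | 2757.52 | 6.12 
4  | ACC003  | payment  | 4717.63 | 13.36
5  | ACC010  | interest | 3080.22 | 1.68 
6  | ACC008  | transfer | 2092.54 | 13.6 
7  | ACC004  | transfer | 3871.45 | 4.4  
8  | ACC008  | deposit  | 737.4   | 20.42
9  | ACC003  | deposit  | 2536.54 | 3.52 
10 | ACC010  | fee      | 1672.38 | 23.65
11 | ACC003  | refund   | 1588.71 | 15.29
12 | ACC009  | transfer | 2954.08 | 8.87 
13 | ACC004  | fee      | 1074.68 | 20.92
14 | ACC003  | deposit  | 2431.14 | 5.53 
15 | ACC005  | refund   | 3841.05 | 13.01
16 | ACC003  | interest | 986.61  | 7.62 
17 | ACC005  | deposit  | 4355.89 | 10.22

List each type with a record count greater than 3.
SELECT type, COUNT(*) as cnt
FROM transactions
GROUP BY type
HAVING COUNT(*) > 3

Result:
  deposit: 4

Note: HAVING filters groups after aggregation, WHERE filters rows before.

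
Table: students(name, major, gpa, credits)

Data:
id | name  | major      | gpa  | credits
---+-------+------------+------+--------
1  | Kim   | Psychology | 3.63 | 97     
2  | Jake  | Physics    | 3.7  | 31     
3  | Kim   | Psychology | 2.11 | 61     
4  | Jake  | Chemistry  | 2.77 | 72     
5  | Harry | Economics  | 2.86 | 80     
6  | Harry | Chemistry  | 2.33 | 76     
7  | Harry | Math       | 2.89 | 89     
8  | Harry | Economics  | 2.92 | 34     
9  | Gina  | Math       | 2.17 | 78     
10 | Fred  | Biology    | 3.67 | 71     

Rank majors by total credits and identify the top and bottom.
SELECT major, SUM(credits)
FROM students
GROUP BY major
ORDER BY SUM(credits)

All groups:
  Physics: 31
  Biology: 71
  Economics: 114
  Chemistry: 148
  Psychology: 158
  Math: 167

Highest: Math (167)
Lowest: Physics (31)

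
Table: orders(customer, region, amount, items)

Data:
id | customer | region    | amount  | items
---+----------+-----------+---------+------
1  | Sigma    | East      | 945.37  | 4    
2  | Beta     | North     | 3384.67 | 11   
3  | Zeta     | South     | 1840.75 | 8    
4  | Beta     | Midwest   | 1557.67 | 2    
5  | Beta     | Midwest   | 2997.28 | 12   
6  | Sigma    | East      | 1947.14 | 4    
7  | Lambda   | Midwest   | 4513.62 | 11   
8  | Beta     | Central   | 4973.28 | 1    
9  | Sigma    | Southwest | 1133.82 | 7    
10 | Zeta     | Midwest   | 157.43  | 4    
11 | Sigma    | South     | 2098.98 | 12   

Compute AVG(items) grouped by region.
SELECT region, AVG(items) as result
FROM orders
GROUP BY region

Result:
  Central: 1.00
  East: 4.00
  Midwest: 7.25
  North: 11.00
  South: 10.00
  Southwest: 7.00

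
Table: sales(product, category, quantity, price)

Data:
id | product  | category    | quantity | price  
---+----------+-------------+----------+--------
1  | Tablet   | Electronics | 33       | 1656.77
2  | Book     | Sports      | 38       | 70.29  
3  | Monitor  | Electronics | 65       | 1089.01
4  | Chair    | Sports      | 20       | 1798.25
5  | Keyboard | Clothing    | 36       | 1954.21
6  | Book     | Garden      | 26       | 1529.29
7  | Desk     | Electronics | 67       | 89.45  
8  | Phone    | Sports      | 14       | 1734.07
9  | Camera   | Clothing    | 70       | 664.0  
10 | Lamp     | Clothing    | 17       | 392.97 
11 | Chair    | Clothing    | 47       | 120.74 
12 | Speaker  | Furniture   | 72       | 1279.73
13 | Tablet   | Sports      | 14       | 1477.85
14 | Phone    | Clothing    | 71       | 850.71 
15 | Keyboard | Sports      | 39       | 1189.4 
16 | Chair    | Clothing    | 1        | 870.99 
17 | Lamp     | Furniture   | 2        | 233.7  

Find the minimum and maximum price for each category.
SELECT category, MIN(price), MAX(price)
FROM sales
GROUP BY category

Result:
  Clothing: min=120.74, max=1954.21
  Electronics: min=89.45, max=1656.77
  Furniture: min=233.70, max=1279.73
  Garden: min=1529.29, max=1529.29
  Sports: min=70.29, max=1798.25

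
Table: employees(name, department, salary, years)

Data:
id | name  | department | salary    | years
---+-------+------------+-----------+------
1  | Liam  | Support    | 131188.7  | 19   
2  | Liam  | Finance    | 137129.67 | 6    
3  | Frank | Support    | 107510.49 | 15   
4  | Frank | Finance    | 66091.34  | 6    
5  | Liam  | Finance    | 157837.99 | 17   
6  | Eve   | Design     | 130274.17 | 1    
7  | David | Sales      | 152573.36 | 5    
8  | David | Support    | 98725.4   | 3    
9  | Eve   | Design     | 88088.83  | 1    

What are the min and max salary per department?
SELECT department, MIN(salary), MAX(salary)
FROM employees
GROUP BY department

Result:
  Design: min=88088.83, max=130274.17
  Finance: min=66091.34, max=157837.99
  Sales: min=152573.36, max=152573.36
  Support: min=98725.40, max=131188.70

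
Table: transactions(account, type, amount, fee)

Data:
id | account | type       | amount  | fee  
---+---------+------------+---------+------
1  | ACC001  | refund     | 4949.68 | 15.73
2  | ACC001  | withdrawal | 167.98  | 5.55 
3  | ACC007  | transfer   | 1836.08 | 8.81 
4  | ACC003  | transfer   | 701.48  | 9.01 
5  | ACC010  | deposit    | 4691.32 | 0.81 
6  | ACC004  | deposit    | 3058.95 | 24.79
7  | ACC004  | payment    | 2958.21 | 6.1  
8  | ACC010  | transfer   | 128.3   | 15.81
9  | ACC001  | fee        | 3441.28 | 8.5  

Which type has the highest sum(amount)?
SELECT type, SUM(amount) as val
FROM transactions
GROUP BY type
ORDER BY val DESC
LIMIT 1

Result: deposit with sum(amount) = 7750.27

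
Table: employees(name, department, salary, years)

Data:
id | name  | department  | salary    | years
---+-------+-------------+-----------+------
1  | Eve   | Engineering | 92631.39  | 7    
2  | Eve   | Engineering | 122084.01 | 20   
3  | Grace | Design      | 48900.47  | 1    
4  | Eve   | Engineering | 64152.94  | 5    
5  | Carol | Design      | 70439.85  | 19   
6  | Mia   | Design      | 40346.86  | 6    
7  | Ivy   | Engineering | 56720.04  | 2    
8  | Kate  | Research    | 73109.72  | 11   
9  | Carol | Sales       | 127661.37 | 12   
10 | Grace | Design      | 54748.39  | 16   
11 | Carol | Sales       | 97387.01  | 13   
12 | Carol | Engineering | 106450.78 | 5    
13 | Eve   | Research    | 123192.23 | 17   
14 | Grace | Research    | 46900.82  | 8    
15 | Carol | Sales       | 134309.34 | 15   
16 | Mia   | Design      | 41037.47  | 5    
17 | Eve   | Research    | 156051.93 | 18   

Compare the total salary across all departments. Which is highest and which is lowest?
SELECT department, SUM(salary)
FROM employees
GROUP BY department
ORDER BY SUM(salary)

All groups:
  Design: 255473.04
  Sales: 359357.72
  Research: 399254.70
  Engineering: 442039.16

Highest: Engineering (442039.16)
Lowest: Design (255473.04)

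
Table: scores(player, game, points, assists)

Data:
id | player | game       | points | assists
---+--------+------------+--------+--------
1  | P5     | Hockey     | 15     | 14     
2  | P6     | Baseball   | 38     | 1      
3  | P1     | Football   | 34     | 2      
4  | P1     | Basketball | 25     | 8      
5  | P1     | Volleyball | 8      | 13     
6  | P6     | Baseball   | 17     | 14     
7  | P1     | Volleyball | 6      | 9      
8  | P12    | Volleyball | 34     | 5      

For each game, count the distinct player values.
SELECT game, COUNT(DISTINCT player)
FROM scores
GROUP BY game

Result:
  Baseball: 1 distinct
  Basketball: 1 distinct
  Football: 1 distinct
  Hockey: 1 distinct
  Volleyball: 2 distinct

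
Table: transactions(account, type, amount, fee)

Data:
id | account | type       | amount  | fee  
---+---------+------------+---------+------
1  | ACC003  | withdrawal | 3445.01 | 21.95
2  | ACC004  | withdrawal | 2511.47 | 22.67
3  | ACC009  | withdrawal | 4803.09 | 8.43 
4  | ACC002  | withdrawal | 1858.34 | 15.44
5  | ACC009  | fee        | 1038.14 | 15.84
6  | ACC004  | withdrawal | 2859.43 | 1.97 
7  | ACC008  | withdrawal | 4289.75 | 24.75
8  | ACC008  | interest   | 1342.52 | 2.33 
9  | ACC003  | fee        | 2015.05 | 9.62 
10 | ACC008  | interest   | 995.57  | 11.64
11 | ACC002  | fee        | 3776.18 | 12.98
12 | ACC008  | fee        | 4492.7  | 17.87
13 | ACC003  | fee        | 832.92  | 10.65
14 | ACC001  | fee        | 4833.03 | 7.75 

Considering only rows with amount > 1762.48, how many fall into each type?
SELECT type, COUNT(*)
FROM transactions
WHERE amount > 1762.48
GROUP BY type

Note: WHERE filters rows before grouping.

Result:
  fee: 4
  withdrawal: 6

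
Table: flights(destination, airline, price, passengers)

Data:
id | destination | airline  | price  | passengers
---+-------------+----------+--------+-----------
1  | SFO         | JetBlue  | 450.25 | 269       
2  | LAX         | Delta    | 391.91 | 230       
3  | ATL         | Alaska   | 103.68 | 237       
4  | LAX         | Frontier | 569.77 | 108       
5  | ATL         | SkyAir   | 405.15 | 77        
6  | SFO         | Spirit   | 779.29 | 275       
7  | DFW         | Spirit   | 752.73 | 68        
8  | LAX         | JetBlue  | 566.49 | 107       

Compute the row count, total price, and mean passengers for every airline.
SELECT airline,
       COUNT(*) as cnt,
       SUM(price) as total_price,
       AVG(passengers) as avg_passengers
FROM flights
GROUP BY airline

Result:
  Alaska: 1 records, 103.68 total price, 237.00 avg passengers
  Delta: 1 records, 391.91 total price, 230.00 avg passengers
  Frontier: 1 records, 569.77 total price, 108.00 avg passengers
  JetBlue: 2 records, 1016.74 total price, 188.00 avg passengers
  SkyAir: 1 records, 405.15 total price, 77.00 avg passengers
  Spirit: 2 records, 1532.02 total price, 171.50 avg passengers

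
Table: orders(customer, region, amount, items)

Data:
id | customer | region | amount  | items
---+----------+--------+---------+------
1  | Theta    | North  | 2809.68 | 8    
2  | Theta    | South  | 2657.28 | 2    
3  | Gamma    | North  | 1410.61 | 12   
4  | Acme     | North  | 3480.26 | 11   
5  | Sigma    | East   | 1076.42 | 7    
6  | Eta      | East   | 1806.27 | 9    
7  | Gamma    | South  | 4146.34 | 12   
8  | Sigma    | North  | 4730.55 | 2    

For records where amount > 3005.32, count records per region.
SELECT region, COUNT(*)
FROM orders
WHERE amount > 3005.32
GROUP BY region

Note: WHERE filters rows before grouping.

Result:
  North: 2
  South: 1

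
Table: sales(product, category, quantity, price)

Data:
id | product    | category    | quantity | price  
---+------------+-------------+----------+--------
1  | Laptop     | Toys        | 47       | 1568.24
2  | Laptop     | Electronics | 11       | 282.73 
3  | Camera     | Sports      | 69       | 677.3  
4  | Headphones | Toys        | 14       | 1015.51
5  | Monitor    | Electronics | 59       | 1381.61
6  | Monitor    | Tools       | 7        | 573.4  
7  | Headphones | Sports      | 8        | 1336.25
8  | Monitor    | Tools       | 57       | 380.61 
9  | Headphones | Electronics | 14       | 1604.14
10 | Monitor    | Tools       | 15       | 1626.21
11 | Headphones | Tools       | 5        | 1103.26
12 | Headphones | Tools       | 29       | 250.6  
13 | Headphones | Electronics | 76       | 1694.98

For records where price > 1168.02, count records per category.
SELECT category, COUNT(*)
FROM sales
WHERE price > 1168.02
GROUP BY category

Note: WHERE filters rows before grouping.

Result:
  Electronics: 3
  Sports: 1
  Tools: 1
  Toys: 1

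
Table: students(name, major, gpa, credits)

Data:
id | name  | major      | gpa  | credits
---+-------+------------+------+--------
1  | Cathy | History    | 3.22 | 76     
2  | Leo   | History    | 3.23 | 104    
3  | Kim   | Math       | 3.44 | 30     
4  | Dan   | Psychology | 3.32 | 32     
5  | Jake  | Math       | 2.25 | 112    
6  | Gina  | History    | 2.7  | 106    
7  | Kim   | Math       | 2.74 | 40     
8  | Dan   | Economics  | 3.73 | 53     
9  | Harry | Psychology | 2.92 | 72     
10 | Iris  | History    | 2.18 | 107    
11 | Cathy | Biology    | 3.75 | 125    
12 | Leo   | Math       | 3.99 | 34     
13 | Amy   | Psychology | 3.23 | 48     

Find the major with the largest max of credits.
SELECT major, MAX(credits) as val
FROM students
GROUP BY major
ORDER BY val DESC
LIMIT 1

Result: Biology with max(credits) = 125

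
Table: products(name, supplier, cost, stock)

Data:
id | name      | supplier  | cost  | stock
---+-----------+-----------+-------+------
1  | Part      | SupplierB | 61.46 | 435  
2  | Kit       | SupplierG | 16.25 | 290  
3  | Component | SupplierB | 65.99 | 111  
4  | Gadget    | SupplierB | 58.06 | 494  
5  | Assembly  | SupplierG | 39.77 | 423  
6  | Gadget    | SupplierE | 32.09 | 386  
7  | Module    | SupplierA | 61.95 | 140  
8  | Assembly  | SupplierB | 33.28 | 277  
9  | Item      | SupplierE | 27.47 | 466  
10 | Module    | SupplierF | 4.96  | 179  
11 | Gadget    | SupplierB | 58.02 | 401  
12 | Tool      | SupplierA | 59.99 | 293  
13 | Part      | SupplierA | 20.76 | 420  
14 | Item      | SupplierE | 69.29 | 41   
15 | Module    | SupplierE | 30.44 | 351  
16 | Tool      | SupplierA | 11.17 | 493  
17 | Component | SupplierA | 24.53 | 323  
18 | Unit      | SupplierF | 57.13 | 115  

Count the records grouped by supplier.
SELECT supplier, COUNT(*) as count
FROM products
GROUP BY supplier

Result:
  SupplierA: 5
  SupplierB: 5
  SupplierE: 4
  SupplierF: 2
  SupplierG: 2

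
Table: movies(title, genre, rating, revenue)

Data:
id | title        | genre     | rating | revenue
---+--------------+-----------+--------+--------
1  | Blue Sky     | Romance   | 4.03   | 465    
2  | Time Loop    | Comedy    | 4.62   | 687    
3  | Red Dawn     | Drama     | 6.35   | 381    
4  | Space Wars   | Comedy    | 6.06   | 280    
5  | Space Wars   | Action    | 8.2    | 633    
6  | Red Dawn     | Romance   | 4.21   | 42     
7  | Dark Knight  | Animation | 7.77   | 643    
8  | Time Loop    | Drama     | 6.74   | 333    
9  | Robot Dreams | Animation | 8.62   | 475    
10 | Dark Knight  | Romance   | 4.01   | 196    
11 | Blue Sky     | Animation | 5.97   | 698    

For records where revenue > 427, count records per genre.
SELECT genre, COUNT(*)
FROM movies
WHERE revenue > 427
GROUP BY genre

Note: WHERE filters rows before grouping.

Result:
  Action: 1
  Animation: 3
  Comedy: 1
  Romance: 1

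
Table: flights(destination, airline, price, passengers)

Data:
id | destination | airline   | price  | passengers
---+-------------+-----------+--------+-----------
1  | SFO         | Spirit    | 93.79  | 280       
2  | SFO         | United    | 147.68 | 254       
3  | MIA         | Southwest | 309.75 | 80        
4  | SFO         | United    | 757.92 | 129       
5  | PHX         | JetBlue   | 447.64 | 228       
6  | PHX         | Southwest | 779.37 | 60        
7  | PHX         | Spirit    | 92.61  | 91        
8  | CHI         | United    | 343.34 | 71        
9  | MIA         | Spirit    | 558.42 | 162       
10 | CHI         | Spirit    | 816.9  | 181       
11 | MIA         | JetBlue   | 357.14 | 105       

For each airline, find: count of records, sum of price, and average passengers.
SELECT airline,
       COUNT(*) as cnt,
       SUM(price) as total_price,
       AVG(passengers) as avg_passengers
FROM flights
GROUP BY airline

Result:
  JetBlue: 2 records, 804.78 total price, 166.50 avg passengers
  Southwest: 2 records, 1089.12 total price, 70.00 avg passengers
  Spirit: 4 records, 1561.72 total price, 178.50 avg passengers
  United: 3 records, 1248.94 total price, 151.33 avg passengers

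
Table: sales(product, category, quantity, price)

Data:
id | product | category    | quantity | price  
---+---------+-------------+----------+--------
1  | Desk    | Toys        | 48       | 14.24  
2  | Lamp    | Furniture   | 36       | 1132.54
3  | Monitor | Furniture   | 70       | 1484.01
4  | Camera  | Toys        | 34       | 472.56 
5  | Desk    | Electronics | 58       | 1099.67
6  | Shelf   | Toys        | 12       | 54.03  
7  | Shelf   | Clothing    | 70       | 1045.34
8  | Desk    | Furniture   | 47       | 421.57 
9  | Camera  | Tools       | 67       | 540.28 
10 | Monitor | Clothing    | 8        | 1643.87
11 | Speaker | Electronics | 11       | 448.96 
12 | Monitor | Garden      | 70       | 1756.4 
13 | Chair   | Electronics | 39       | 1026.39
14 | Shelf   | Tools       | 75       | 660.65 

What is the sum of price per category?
SELECT category, SUM(price) as result
FROM sales
GROUP BY category

Result:
  Clothing: 2689.21
  Electronics: 2575.02
  Furniture: 3038.12
  Garden: 1756.40
  Tools: 1200.93
  Toys: 540.83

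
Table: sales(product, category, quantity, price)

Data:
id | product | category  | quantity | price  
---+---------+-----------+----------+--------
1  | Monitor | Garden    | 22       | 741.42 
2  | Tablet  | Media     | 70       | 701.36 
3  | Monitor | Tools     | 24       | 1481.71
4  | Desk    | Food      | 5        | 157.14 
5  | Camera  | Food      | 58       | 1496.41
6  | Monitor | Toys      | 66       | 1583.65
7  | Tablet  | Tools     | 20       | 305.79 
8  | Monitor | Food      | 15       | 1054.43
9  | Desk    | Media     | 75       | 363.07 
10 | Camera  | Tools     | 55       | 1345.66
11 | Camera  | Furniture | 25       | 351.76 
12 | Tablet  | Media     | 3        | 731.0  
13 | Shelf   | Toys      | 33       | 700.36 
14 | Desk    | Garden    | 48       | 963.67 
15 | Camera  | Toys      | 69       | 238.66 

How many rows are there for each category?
SELECT category, COUNT(*) as count
FROM sales
GROUP BY category

Result:
  Food: 3
  Furniture: 1
  Garden: 2
  Media: 3
  Tools: 3
  Toys: 3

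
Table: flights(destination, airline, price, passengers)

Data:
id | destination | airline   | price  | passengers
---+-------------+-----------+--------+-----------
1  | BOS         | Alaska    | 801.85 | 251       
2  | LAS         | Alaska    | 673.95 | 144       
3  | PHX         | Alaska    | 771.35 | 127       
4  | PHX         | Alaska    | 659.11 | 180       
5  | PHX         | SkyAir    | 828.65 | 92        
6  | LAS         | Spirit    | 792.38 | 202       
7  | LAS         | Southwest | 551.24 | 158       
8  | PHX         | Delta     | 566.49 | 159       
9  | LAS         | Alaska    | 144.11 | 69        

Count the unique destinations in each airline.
SELECT airline, COUNT(DISTINCT destination)
FROM flights
GROUP BY airline

Result:
  Alaska: 3 distinct
  Delta: 1 distinct
  SkyAir: 1 distinct
  Southwest: 1 distinct
  Spirit: 1 distinct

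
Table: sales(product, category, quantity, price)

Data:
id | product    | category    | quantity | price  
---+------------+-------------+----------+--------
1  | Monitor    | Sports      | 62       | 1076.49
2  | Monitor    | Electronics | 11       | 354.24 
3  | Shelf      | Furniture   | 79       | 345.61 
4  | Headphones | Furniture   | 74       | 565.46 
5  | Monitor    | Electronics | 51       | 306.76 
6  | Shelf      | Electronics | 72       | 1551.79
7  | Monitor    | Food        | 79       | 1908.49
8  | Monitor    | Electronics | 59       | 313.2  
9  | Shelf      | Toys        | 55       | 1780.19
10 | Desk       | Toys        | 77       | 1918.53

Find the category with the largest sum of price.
SELECT category, SUM(price) as val
FROM sales
GROUP BY category
ORDER BY val DESC
LIMIT 1

Result: Toys with sum(price) = 3698.72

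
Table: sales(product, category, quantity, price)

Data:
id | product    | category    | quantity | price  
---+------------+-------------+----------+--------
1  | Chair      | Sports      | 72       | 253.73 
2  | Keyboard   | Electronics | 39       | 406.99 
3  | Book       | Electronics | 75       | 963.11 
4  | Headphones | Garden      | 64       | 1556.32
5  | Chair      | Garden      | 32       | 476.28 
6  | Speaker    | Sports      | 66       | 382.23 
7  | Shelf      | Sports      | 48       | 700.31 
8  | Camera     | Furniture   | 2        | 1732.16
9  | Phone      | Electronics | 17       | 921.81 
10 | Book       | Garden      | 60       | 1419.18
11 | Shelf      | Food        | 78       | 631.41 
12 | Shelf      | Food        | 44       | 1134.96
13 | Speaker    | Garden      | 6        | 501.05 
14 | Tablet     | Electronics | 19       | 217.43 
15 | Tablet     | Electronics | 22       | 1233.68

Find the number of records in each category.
SELECT category, COUNT(*) as count
FROM sales
GROUP BY category

Result:
  Electronics: 5
  Food: 2
  Furniture: 1
  Garden: 4
  Sports: 3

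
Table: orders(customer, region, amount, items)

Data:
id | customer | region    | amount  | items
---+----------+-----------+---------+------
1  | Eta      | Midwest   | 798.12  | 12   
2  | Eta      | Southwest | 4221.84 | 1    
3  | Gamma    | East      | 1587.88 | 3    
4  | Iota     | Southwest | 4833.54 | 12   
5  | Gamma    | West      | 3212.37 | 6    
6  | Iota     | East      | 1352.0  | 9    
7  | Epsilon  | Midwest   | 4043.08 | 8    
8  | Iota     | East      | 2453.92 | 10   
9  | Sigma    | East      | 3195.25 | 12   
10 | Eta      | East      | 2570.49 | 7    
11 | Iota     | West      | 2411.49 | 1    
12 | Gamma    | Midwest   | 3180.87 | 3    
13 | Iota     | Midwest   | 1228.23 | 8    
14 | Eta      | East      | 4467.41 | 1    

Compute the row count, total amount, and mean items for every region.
SELECT region,
       COUNT(*) as cnt,
       SUM(amount) as total_amount,
       AVG(items) as avg_items
FROM orders
GROUP BY region

Result:
  East: 6 records, 15626.95 total amount, 7.00 avg items
  Midwest: 4 records, 9250.30 total amount, 7.75 avg items
  Southwest: 2 records, 9055.38 total amount, 6.50 avg items
  West: 2 records, 5623.86 total amount, 3.50 avg items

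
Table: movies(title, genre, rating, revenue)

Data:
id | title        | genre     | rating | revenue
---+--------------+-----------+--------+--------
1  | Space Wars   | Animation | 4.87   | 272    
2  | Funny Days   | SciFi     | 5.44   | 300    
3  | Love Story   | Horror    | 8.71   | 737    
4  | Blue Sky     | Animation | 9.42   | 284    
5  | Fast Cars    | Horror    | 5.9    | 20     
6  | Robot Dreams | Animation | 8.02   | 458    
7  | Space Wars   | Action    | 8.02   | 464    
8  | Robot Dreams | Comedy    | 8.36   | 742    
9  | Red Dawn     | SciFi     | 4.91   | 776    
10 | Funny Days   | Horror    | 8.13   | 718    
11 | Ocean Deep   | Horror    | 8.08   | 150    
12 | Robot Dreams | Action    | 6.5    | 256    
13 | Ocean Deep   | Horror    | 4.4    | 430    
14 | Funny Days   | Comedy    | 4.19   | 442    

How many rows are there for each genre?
SELECT genre, COUNT(*) as count
FROM movies
GROUP BY genre

Result:
  Action: 2
  Animation: 3
  Comedy: 2
  Horror: 5
  SciFi: 2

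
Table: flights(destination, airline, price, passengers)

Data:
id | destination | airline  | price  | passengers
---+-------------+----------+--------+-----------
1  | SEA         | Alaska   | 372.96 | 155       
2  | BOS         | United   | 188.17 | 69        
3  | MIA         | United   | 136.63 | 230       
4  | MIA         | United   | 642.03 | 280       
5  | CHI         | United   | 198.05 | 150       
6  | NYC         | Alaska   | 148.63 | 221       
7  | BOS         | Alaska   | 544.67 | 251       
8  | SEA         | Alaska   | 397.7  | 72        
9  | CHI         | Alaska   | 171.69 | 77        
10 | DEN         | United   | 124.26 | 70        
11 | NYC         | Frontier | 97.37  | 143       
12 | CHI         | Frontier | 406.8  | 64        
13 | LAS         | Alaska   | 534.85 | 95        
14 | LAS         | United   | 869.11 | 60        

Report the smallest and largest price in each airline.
SELECT airline, MIN(price), MAX(price)
FROM flights
GROUP BY airline

Result:
  Alaska: min=148.63, max=544.67
  Frontier: min=97.37, max=406.80
  United: min=124.26, max=869.11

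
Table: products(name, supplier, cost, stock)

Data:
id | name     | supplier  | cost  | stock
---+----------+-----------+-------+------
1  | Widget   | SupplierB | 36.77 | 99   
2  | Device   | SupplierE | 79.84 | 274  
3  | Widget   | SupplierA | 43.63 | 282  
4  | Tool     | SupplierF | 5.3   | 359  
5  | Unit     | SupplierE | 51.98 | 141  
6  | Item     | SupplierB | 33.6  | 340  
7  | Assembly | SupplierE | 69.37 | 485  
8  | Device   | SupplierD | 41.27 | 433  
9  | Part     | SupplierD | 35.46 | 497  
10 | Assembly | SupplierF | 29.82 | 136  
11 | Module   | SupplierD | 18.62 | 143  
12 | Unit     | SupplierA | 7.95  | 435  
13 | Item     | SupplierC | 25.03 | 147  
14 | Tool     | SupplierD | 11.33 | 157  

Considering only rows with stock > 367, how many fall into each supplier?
SELECT supplier, COUNT(*)
FROM products
WHERE stock > 367
GROUP BY supplier

Note: WHERE filters rows before grouping.

Result:
  SupplierA: 1
  SupplierD: 2
  SupplierE: 1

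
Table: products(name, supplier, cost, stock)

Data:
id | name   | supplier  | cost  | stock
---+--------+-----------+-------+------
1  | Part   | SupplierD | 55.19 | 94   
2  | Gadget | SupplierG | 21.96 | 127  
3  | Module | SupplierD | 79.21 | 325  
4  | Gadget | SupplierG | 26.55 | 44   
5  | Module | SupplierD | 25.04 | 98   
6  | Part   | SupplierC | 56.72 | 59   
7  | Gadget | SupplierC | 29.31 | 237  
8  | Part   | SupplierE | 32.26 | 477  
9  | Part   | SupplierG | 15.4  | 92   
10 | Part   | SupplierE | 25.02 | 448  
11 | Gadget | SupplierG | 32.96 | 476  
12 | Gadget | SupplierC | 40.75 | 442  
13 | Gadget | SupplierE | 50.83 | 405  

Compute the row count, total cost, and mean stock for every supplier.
SELECT supplier,
       COUNT(*) as cnt,
       SUM(cost) as total_cost,
       AVG(stock) as avg_stock
FROM products
GROUP BY supplier

Result:
  SupplierC: 3 records, 126.78 total cost, 246.00 avg stock
  SupplierD: 3 records, 159.44 total cost, 172.33 avg stock
  SupplierE: 3 records, 108.11 total cost, 443.33 avg stock
  SupplierG: 4 records, 96.87 total cost, 184.75 avg stock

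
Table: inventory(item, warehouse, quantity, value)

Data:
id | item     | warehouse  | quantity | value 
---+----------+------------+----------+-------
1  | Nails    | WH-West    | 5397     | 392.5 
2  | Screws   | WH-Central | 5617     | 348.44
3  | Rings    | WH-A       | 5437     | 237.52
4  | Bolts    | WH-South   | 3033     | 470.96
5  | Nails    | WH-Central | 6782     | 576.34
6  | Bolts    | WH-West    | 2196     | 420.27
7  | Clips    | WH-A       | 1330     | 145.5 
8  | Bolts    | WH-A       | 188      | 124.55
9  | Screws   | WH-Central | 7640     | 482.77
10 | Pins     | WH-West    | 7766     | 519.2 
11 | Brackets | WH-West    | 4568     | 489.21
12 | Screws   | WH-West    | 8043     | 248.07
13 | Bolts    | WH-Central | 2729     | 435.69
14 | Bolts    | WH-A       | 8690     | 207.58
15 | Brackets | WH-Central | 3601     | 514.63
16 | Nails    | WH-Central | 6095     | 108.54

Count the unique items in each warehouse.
SELECT warehouse, COUNT(DISTINCT item)
FROM inventory
GROUP BY warehouse

Result:
  WH-A: 3 distinct
  WH-Central: 4 distinct
  WH-South: 1 distinct
  WH-West: 5 distinct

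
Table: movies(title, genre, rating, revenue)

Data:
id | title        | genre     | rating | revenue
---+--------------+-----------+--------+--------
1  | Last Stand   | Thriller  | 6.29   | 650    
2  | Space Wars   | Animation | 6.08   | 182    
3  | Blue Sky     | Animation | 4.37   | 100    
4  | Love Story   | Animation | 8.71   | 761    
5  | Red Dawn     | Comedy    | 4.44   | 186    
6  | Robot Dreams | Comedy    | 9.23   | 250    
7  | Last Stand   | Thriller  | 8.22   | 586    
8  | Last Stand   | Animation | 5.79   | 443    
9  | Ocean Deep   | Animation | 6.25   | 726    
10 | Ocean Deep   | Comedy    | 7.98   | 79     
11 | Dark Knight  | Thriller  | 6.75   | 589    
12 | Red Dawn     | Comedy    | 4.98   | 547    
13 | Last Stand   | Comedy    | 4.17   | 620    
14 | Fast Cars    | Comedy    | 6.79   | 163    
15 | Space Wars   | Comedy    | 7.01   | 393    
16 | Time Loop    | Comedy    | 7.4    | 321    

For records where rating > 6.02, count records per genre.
SELECT genre, COUNT(*)
FROM movies
WHERE rating > 6.02
GROUP BY genre

Note: WHERE filters rows before grouping.

Result:
  Animation: 3
  Comedy: 5
  Thriller: 3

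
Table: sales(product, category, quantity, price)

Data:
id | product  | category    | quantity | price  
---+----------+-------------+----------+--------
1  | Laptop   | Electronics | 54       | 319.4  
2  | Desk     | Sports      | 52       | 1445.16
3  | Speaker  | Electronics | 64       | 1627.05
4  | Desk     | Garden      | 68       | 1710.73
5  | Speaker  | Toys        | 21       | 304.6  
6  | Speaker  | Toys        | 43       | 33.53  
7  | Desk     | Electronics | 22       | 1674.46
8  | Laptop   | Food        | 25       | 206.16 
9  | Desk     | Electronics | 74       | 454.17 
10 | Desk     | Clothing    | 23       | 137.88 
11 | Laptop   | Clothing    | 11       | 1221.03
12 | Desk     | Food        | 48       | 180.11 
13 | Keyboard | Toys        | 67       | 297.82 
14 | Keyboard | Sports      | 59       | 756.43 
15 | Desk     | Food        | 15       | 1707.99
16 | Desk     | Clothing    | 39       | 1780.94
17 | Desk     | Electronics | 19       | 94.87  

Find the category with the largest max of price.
SELECT category, MAX(price) as val
FROM sales
GROUP BY category
ORDER BY val DESC
LIMIT 1

Result: Clothing with max(price) = 1780.94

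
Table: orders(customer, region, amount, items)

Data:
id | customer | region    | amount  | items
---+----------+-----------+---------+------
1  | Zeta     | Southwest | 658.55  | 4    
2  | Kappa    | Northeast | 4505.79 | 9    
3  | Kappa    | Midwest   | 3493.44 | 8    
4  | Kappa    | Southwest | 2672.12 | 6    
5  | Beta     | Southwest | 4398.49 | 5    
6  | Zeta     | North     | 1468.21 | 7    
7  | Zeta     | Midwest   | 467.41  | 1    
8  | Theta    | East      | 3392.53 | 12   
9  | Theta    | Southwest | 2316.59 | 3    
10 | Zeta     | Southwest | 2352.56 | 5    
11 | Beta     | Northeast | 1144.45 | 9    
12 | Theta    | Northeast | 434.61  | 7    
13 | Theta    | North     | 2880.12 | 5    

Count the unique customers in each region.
SELECT region, COUNT(DISTINCT customer)
FROM orders
GROUP BY region

Result:
  East: 1 distinct
  Midwest: 2 distinct
  North: 2 distinct
  Northeast: 3 distinct
  Southwest: 4 distinct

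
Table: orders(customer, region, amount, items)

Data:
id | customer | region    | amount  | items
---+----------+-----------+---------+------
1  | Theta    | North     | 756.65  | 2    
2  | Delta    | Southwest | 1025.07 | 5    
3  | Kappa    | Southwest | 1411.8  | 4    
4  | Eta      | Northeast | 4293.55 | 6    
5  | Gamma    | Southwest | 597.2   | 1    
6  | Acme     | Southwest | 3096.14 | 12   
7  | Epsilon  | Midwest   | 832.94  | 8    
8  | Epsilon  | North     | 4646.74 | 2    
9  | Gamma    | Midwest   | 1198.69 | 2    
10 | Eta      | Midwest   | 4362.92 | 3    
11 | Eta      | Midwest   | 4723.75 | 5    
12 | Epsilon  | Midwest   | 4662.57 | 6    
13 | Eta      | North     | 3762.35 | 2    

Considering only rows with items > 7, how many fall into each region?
SELECT region, COUNT(*)
FROM orders
WHERE items > 7
GROUP BY region

Note: WHERE filters rows before grouping.

Result:
  Midwest: 1
  Southwest: 1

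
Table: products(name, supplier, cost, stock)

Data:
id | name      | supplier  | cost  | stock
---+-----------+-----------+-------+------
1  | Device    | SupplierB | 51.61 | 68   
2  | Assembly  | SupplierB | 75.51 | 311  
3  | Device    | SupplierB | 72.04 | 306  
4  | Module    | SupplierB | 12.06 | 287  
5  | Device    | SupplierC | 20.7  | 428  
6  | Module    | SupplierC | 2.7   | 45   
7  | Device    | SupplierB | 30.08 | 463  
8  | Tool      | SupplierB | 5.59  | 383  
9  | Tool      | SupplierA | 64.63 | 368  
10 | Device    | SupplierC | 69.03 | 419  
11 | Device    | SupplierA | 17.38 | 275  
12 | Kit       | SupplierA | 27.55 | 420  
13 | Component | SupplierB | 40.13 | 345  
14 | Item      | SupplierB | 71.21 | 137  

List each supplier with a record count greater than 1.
SELECT supplier, COUNT(*) as cnt
FROM products
GROUP BY supplier
HAVING COUNT(*) > 1

Result:
  SupplierA: 3
  SupplierB: 8
  SupplierC: 3

Note: HAVING filters groups after aggregation, WHERE filters rows before.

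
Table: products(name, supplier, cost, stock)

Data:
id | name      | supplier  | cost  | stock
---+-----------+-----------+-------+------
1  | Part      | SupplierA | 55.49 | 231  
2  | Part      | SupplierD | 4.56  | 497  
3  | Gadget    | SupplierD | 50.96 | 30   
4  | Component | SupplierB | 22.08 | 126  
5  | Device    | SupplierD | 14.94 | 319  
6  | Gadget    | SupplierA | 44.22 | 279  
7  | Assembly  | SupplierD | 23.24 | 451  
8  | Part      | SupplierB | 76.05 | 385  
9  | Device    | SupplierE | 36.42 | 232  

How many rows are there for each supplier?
SELECT supplier, COUNT(*) as count
FROM products
GROUP BY supplier

Result:
  SupplierA: 2
  SupplierB: 2
  SupplierD: 4
  SupplierE: 1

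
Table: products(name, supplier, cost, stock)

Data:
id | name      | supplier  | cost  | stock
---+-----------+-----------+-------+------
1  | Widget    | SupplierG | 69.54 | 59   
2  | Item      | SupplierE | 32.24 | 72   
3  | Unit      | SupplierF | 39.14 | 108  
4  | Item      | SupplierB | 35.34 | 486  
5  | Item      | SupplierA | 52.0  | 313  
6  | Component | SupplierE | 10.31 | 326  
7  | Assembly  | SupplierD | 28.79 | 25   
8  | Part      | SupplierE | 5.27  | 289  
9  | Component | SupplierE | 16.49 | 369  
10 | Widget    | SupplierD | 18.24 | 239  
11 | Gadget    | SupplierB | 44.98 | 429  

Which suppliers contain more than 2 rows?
SELECT supplier, COUNT(*) as cnt
FROM products
GROUP BY supplier
HAVING COUNT(*) > 2

Result:
  SupplierE: 4

Note: HAVING filters groups after aggregation, WHERE filters rows before.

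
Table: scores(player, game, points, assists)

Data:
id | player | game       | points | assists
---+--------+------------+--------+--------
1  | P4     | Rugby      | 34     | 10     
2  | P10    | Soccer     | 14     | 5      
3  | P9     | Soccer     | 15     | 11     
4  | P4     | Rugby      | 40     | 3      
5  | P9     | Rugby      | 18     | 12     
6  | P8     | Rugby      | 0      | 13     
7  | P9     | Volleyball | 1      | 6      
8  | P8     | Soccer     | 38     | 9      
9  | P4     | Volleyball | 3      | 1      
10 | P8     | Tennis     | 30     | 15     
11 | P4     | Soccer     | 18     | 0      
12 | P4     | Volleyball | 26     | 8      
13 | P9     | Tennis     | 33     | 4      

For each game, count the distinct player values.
SELECT game, COUNT(DISTINCT player)
FROM scores
GROUP BY game

Result:
  Rugby: 3 distinct
  Soccer: 4 distinct
  Tennis: 2 distinct
  Volleyball: 2 distinct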